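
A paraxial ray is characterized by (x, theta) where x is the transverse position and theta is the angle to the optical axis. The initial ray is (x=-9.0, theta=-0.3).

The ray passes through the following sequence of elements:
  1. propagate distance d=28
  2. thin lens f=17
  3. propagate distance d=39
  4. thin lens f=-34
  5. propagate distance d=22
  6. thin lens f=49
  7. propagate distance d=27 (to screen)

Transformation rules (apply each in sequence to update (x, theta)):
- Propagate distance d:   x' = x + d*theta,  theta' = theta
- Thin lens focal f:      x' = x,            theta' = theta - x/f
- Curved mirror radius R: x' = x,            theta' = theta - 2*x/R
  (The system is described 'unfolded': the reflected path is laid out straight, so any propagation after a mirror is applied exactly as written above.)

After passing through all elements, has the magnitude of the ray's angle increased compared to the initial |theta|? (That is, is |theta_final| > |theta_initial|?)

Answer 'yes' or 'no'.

Initial: x=-9.0000 theta=-0.3000
After 1 (propagate distance d=28): x=-17.4000 theta=-0.3000
After 2 (thin lens f=17): x=-17.4000 theta=123/170 (≈0.7235)
After 3 (propagate distance d=39): x=1839/170 (≈10.8176) theta=123/170 (≈0.7235)
After 4 (thin lens f=-34): x=1839/170 (≈10.8176) theta=6021/5780 (≈1.0417)
After 5 (propagate distance d=22): x=48747/1445 (≈33.7349) theta=6021/5780 (≈1.0417)
After 6 (thin lens f=49): x=48747/1445 (≈33.7349) theta=100041/283220 (≈0.3532)
After 7 (propagate distance d=27 (to screen)): x=12255519/283220 (≈43.2721) theta=100041/283220 (≈0.3532)
|theta_initial|=0.3000 |theta_final|=100041/283220 (≈0.3532) -> increased

Answer: yes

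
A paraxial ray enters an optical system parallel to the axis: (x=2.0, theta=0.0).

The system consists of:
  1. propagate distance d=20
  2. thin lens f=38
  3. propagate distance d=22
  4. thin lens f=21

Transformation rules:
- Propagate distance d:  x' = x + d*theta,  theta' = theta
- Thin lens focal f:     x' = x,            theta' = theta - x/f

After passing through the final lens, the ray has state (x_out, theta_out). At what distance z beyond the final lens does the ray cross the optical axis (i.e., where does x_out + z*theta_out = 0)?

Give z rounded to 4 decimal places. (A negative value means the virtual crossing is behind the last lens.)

Answer: 9.0811

Derivation:
Initial: x=2.0000 theta=0.0000
After 1 (propagate distance d=20): x=2.0000 theta=0.0000
After 2 (thin lens f=38): x=2.0000 theta=-1/19 (≈-0.0526)
After 3 (propagate distance d=22): x=16/19 (≈0.8421) theta=-1/19 (≈-0.0526)
After 4 (thin lens f=21): x=16/19 (≈0.8421) theta=-37/399 (≈-0.0927)
z_focus = -x_out/theta_out = -(16/19)/(-37/399) = 336/37 ≈ 9.0811
Rounded to 4 decimal places: z = 9.0811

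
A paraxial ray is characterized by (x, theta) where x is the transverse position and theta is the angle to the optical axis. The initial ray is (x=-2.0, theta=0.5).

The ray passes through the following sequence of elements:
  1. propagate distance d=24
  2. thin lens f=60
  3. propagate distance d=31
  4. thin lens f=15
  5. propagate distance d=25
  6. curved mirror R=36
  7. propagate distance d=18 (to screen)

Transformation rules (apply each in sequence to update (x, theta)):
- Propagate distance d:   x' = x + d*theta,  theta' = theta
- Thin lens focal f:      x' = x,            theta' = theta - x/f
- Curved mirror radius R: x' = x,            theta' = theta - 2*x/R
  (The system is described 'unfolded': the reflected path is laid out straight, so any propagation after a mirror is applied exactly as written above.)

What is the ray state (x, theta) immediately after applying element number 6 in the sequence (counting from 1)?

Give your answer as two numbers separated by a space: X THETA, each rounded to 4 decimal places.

Answer: -5.2222 -0.7321

Derivation:
Initial: x=-2.0000 theta=0.5000
After 1 (propagate distance d=24): x=10.0000 theta=0.5000
After 2 (thin lens f=60): x=10.0000 theta=1/3 (≈0.3333)
After 3 (propagate distance d=31): x=61/3 (≈20.3333) theta=1/3 (≈0.3333)
After 4 (thin lens f=15): x=61/3 (≈20.3333) theta=-46/45 (≈-1.0222)
After 5 (propagate distance d=25): x=-47/9 (≈-5.2222) theta=-46/45 (≈-1.0222)
After 6 (curved mirror R=36): x=-47/9 (≈-5.2222) theta=-593/810 (≈-0.7321)
Rounded to 4 decimal places: x = -5.2222, theta = -0.7321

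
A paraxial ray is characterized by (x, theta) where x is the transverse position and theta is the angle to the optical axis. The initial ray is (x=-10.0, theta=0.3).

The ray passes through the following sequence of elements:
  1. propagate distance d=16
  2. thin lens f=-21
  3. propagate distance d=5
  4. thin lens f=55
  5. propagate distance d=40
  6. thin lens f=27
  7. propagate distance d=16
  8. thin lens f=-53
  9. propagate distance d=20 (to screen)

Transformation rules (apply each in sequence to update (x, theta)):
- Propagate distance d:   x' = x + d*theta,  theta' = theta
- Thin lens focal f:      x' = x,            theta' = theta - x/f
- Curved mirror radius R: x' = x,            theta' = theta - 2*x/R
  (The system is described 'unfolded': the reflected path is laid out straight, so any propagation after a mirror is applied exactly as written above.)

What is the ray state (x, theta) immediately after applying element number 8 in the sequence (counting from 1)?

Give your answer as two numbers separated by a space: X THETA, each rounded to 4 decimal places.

Answer: 2.5796 0.1631

Derivation:
Initial: x=-10.0000 theta=0.3000
After 1 (propagate distance d=16): x=-5.2000 theta=0.3000
After 2 (thin lens f=-21): x=-5.2000 theta=11/210 (≈0.0524)
After 3 (propagate distance d=5): x=-1037/210 (≈-4.9381) theta=11/210 (≈0.0524)
After 4 (thin lens f=55): x=-1037/210 (≈-4.9381) theta=821/5775 (≈0.1422)
After 5 (propagate distance d=40): x=247/330 (≈0.7485) theta=821/5775 (≈0.1422)
After 6 (thin lens f=27): x=247/330 (≈0.7485) theta=35689/311850 (≈0.1144)
After 7 (propagate distance d=16): x=804439/311850 (≈2.5796) theta=35689/311850 (≈0.1144)
After 8 (thin lens f=-53): x=804439/311850 (≈2.5796) theta=449326/2754675 (≈0.1631)
Rounded to 4 decimal places: x = 2.5796, theta = 0.1631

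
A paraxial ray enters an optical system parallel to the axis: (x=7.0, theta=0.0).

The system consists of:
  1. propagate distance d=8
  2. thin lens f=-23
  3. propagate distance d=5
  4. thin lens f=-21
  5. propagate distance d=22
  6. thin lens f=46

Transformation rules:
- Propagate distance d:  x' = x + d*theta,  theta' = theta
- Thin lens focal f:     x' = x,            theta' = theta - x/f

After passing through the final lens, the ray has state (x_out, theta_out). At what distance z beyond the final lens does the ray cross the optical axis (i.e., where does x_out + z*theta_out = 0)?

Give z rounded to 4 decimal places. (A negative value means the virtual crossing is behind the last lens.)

Initial: x=7.0000 theta=0.0000
After 1 (propagate distance d=8): x=7.0000 theta=0.0000
After 2 (thin lens f=-23): x=7.0000 theta=7/23 (≈0.3043)
After 3 (propagate distance d=5): x=196/23 (≈8.5217) theta=7/23 (≈0.3043)
After 4 (thin lens f=-21): x=196/23 (≈8.5217) theta=49/69 (≈0.7101)
After 5 (propagate distance d=22): x=1666/69 (≈24.1449) theta=49/69 (≈0.7101)
After 6 (thin lens f=46): x=1666/69 (≈24.1449) theta=98/529 (≈0.1853)
z_focus = -x_out/theta_out = -(1666/69)/(98/529) = -391/3 ≈ -130.3333
Rounded to 4 decimal places: z = -130.3333

Answer: -130.3333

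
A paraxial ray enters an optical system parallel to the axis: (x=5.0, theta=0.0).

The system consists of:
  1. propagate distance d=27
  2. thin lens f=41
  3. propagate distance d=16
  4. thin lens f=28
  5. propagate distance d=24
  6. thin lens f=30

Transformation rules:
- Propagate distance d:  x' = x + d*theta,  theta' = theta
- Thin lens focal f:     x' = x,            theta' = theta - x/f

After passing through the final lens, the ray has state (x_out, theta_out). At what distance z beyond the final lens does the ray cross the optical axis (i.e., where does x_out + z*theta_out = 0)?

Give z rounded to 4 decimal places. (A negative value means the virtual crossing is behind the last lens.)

Initial: x=5.0000 theta=0.0000
After 1 (propagate distance d=27): x=5.0000 theta=0.0000
After 2 (thin lens f=41): x=5.0000 theta=-5/41 (≈-0.1220)
After 3 (propagate distance d=16): x=125/41 (≈3.0488) theta=-5/41 (≈-0.1220)
After 4 (thin lens f=28): x=125/41 (≈3.0488) theta=-265/1148 (≈-0.2308)
After 5 (propagate distance d=24): x=-715/287 (≈-2.4913) theta=-265/1148 (≈-0.2308)
After 6 (thin lens f=30): x=-715/287 (≈-2.4913) theta=-509/3444 (≈-0.1478)
z_focus = -x_out/theta_out = -(-715/287)/(-509/3444) = -8580/509 ≈ -16.8566
Rounded to 4 decimal places: z = -16.8566

Answer: -16.8566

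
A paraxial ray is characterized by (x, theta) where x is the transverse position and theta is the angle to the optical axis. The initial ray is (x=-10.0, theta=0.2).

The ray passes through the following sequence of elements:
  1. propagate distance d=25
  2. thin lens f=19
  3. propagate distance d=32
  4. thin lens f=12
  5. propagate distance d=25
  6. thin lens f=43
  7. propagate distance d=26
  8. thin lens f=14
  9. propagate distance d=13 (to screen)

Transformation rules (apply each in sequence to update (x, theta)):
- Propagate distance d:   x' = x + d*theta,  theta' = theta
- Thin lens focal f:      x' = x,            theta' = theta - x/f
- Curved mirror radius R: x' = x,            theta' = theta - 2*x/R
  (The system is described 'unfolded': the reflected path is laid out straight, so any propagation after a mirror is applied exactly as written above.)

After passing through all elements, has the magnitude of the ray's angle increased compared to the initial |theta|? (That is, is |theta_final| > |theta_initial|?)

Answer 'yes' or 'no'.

Initial: x=-10.0000 theta=0.2000
After 1 (propagate distance d=25): x=-5.0000 theta=0.2000
After 2 (thin lens f=19): x=-5.0000 theta=44/95 (≈0.4632)
After 3 (propagate distance d=32): x=933/95 (≈9.8211) theta=44/95 (≈0.4632)
After 4 (thin lens f=12): x=933/95 (≈9.8211) theta=-27/76 (≈-0.3553)
After 5 (propagate distance d=25): x=357/380 (≈0.9395) theta=-27/76 (≈-0.3553)
After 6 (thin lens f=43): x=357/380 (≈0.9395) theta=-3081/8170 (≈-0.3771)
After 7 (propagate distance d=26): x=-144861/16340 (≈-8.8654) theta=-3081/8170 (≈-0.3771)
After 8 (thin lens f=14): x=-144861/16340 (≈-8.8654) theta=58593/228760 (≈0.2561)
After 9 (propagate distance d=13 (to screen)): x=-253269/45752 (≈-5.5357) theta=58593/228760 (≈0.2561)
|theta_initial|=0.2000 |theta_final|=58593/228760 (≈0.2561) -> increased

Answer: yes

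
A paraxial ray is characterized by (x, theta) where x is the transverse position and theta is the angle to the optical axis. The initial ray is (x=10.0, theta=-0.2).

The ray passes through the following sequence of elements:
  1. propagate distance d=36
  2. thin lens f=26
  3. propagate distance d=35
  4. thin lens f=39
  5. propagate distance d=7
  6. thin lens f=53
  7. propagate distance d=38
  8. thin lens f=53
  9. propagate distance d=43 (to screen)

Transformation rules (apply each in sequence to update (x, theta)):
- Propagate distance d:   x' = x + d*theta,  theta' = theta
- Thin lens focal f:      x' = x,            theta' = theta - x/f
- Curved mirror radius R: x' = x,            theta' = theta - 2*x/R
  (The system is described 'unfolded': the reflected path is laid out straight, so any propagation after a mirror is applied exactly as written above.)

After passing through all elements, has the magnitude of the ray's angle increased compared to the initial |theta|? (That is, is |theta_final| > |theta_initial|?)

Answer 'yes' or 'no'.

Initial: x=10.0000 theta=-0.2000
After 1 (propagate distance d=36): x=2.8000 theta=-0.2000
After 2 (thin lens f=26): x=2.8000 theta=-4/13 (≈-0.3077)
After 3 (propagate distance d=35): x=-518/65 (≈-7.9692) theta=-4/13 (≈-0.3077)
After 4 (thin lens f=39): x=-518/65 (≈-7.9692) theta=-262/2535 (≈-0.1034)
After 5 (propagate distance d=7): x=-22036/2535 (≈-8.6927) theta=-262/2535 (≈-0.1034)
After 6 (thin lens f=53): x=-22036/2535 (≈-8.6927) theta=1630/26871 (≈0.0607)
After 7 (propagate distance d=38): x=-66016/10335 (≈-6.3876) theta=1630/26871 (≈0.0607)
After 8 (thin lens f=53): x=-66016/10335 (≈-6.3876) theta=1290158/7120815 (≈0.1812)
After 9 (propagate distance d=43 (to screen)): x=666118/474721 (≈1.4032) theta=1290158/7120815 (≈0.1812)
|theta_initial|=0.2000 |theta_final|=1290158/7120815 (≈0.1812) -> not increased

Answer: no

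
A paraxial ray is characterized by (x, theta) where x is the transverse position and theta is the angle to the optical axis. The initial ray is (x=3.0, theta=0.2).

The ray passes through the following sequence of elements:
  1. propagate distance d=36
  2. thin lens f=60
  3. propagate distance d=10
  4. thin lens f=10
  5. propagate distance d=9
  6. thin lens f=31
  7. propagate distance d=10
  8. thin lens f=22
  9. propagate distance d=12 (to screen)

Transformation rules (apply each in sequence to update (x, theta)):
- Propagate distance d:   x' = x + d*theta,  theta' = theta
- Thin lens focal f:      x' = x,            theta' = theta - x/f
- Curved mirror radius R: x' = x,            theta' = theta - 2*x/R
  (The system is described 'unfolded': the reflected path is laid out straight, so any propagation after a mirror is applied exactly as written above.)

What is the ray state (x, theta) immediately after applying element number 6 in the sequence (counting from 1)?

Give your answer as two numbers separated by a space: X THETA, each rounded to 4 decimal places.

Initial: x=3.0000 theta=0.2000
After 1 (propagate distance d=36): x=10.2000 theta=0.2000
After 2 (thin lens f=60): x=10.2000 theta=0.0300
After 3 (propagate distance d=10): x=10.5000 theta=0.0300
After 4 (thin lens f=10): x=10.5000 theta=-1.0200
After 5 (propagate distance d=9): x=1.3200 theta=-1.0200
After 6 (thin lens f=31): x=1.3200 theta=-1647/1550 (≈-1.0626)
Rounded to 4 decimal places: x = 1.3200, theta = -1.0626

Answer: 1.3200 -1.0626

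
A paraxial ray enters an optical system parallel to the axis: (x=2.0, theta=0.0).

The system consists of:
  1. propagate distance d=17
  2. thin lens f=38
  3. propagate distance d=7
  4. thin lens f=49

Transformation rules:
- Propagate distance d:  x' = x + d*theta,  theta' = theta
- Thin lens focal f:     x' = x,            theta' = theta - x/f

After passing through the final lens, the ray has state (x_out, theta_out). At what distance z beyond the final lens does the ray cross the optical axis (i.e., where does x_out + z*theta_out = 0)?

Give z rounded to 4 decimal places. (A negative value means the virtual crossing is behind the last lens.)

Answer: 18.9875

Derivation:
Initial: x=2.0000 theta=0.0000
After 1 (propagate distance d=17): x=2.0000 theta=0.0000
After 2 (thin lens f=38): x=2.0000 theta=-1/19 (≈-0.0526)
After 3 (propagate distance d=7): x=31/19 (≈1.6316) theta=-1/19 (≈-0.0526)
After 4 (thin lens f=49): x=31/19 (≈1.6316) theta=-80/931 (≈-0.0859)
z_focus = -x_out/theta_out = -(31/19)/(-80/931) = 18.9875
Rounded to 4 decimal places: z = 18.9875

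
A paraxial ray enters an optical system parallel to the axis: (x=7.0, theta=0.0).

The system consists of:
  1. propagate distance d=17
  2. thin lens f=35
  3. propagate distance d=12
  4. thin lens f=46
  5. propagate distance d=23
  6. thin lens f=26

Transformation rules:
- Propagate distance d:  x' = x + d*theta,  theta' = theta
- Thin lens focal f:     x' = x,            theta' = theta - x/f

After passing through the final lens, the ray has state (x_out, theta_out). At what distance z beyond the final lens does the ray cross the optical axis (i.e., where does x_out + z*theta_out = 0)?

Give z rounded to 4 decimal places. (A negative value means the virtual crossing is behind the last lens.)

Initial: x=7.0000 theta=0.0000
After 1 (propagate distance d=17): x=7.0000 theta=0.0000
After 2 (thin lens f=35): x=7.0000 theta=-0.2000
After 3 (propagate distance d=12): x=4.6000 theta=-0.2000
After 4 (thin lens f=46): x=4.6000 theta=-0.3000
After 5 (propagate distance d=23): x=-2.3000 theta=-0.3000
After 6 (thin lens f=26): x=-2.3000 theta=-11/52 (≈-0.2115)
z_focus = -x_out/theta_out = -(-2.3000)/(-11/52) = -598/55 ≈ -10.8727
Rounded to 4 decimal places: z = -10.8727

Answer: -10.8727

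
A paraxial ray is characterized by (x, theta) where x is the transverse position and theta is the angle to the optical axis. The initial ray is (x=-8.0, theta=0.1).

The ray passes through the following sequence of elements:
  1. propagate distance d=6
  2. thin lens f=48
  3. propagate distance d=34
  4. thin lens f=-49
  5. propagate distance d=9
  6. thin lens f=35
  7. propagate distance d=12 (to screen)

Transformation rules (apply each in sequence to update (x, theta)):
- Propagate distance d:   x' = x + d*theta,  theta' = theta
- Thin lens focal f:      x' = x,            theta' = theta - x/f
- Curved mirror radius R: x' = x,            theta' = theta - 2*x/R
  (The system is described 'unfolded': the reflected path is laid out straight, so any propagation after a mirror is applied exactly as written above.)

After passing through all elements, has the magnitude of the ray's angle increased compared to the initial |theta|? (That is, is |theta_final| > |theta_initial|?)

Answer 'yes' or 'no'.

Initial: x=-8.0000 theta=0.1000
After 1 (propagate distance d=6): x=-7.4000 theta=0.1000
After 2 (thin lens f=48): x=-7.4000 theta=61/240 (≈0.2542)
After 3 (propagate distance d=34): x=149/120 (≈1.2417) theta=61/240 (≈0.2542)
After 4 (thin lens f=-49): x=149/120 (≈1.2417) theta=3287/11760 (≈0.2795)
After 5 (propagate distance d=9): x=8837/2352 (≈3.7572) theta=3287/11760 (≈0.2795)
After 6 (thin lens f=35): x=8837/2352 (≈3.7572) theta=1181/6860 (≈0.1722)
After 7 (propagate distance d=12 (to screen)): x=479359/82320 (≈5.8231) theta=1181/6860 (≈0.1722)
|theta_initial|=0.1000 |theta_final|=1181/6860 (≈0.1722) -> increased

Answer: yes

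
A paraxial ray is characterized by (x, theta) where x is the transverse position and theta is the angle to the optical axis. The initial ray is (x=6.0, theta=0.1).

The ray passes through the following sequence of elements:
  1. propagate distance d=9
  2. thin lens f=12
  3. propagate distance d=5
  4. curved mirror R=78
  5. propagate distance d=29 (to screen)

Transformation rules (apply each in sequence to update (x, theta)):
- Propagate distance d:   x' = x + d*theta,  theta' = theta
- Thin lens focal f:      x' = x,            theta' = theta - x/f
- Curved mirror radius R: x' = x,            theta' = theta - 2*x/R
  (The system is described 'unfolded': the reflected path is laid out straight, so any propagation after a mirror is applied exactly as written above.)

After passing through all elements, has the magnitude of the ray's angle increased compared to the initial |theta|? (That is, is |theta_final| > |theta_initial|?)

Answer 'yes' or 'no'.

Answer: yes

Derivation:
Initial: x=6.0000 theta=0.1000
After 1 (propagate distance d=9): x=6.9000 theta=0.1000
After 2 (thin lens f=12): x=6.9000 theta=-0.4750
After 3 (propagate distance d=5): x=4.5250 theta=-0.4750
After 4 (curved mirror R=78): x=4.5250 theta=-461/780 (≈-0.5910)
After 5 (propagate distance d=29 (to screen)): x=-19679/1560 (≈-12.6147) theta=-461/780 (≈-0.5910)
|theta_initial|=0.1000 |theta_final|=461/780 (≈0.5910) -> increased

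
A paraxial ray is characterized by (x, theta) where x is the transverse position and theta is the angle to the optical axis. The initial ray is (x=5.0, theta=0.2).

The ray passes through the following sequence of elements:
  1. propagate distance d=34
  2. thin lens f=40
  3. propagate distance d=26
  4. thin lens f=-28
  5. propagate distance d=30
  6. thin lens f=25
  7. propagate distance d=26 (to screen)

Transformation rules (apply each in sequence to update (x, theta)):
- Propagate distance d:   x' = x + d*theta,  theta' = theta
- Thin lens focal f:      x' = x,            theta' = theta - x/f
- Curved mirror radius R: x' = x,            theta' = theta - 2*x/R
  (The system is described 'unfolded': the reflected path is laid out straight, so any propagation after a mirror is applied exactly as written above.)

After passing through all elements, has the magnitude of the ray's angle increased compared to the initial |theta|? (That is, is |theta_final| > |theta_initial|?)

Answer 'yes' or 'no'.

Answer: yes

Derivation:
Initial: x=5.0000 theta=0.2000
After 1 (propagate distance d=34): x=11.8000 theta=0.2000
After 2 (thin lens f=40): x=11.8000 theta=-0.0950
After 3 (propagate distance d=26): x=9.3300 theta=-0.0950
After 4 (thin lens f=-28): x=9.3300 theta=667/2800 (≈0.2382)
After 5 (propagate distance d=30): x=23067/1400 (≈16.4764) theta=667/2800 (≈0.2382)
After 6 (thin lens f=25): x=23067/1400 (≈16.4764) theta=-29459/70000 (≈-0.4208)
After 7 (propagate distance d=26 (to screen)): x=48427/8750 (≈5.5345) theta=-29459/70000 (≈-0.4208)
|theta_initial|=0.2000 |theta_final|=29459/70000 (≈0.4208) -> increased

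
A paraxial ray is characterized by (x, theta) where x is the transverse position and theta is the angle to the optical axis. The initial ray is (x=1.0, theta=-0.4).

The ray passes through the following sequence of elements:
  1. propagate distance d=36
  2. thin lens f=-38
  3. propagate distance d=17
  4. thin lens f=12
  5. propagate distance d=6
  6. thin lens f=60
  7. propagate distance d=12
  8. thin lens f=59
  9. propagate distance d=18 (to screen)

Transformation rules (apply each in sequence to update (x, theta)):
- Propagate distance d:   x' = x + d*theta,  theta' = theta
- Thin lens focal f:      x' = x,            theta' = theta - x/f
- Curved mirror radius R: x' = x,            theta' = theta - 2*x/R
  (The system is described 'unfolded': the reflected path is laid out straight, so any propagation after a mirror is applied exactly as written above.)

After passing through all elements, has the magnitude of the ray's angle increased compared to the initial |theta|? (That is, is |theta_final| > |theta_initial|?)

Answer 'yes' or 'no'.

Initial: x=1.0000 theta=-0.4000
After 1 (propagate distance d=36): x=-13.4000 theta=-0.4000
After 2 (thin lens f=-38): x=-13.4000 theta=-143/190 (≈-0.7526)
After 3 (propagate distance d=17): x=-4977/190 (≈-26.1947) theta=-143/190 (≈-0.7526)
After 4 (thin lens f=12): x=-4977/190 (≈-26.1947) theta=1087/760 (≈1.4303)
After 5 (propagate distance d=6): x=-6693/380 (≈-17.6132) theta=1087/760 (≈1.4303)
After 6 (thin lens f=60): x=-6693/380 (≈-17.6132) theta=13101/7600 (≈1.7238)
After 7 (propagate distance d=12): x=2919/950 (≈3.0726) theta=13101/7600 (≈1.7238)
After 8 (thin lens f=59): x=2919/950 (≈3.0726) theta=39453/23600 (≈1.6717)
After 9 (propagate distance d=18 (to screen)): x=7435347/224200 (≈33.1639) theta=39453/23600 (≈1.6717)
|theta_initial|=0.4000 |theta_final|=39453/23600 (≈1.6717) -> increased

Answer: yes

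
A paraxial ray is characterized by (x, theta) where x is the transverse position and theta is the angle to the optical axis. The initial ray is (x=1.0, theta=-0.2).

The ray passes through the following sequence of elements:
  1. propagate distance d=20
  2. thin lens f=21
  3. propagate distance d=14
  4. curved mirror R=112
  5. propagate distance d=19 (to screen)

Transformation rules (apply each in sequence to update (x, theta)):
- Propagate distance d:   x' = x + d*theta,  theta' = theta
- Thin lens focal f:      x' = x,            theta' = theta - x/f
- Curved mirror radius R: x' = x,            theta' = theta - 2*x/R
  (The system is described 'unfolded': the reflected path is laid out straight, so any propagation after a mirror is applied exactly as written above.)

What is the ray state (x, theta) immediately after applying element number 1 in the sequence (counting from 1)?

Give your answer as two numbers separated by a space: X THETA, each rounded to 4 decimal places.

Initial: x=1.0000 theta=-0.2000
After 1 (propagate distance d=20): x=-3.0000 theta=-0.2000
Rounded to 4 decimal places: x = -3.0000, theta = -0.2000

Answer: -3.0000 -0.2000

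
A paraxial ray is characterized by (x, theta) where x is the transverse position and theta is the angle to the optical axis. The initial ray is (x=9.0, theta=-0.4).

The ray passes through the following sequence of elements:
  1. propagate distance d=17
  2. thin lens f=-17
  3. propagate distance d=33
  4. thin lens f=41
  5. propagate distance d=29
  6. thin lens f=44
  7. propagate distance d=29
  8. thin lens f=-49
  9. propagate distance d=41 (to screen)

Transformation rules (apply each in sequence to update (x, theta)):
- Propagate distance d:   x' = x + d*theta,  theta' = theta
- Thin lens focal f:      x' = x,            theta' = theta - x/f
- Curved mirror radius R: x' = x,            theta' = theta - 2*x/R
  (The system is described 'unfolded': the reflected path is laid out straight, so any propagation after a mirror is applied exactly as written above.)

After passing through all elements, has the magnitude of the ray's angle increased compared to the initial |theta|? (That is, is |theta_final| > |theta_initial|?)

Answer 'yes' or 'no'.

Initial: x=9.0000 theta=-0.4000
After 1 (propagate distance d=17): x=2.2000 theta=-0.4000
After 2 (thin lens f=-17): x=2.2000 theta=-23/85 (≈-0.2706)
After 3 (propagate distance d=33): x=-572/85 (≈-6.7294) theta=-23/85 (≈-0.2706)
After 4 (thin lens f=41): x=-572/85 (≈-6.7294) theta=-371/3485 (≈-0.1065)
After 5 (propagate distance d=29): x=-34211/3485 (≈-9.8166) theta=-371/3485 (≈-0.1065)
After 6 (thin lens f=44): x=-34211/3485 (≈-9.8166) theta=17887/153340 (≈0.1166)
After 7 (propagate distance d=29): x=-58033/9020 (≈-6.4338) theta=17887/153340 (≈0.1166)
After 8 (thin lens f=-49): x=-58033/9020 (≈-6.4338) theta=-55049/3756830 (≈-0.0147)
After 9 (propagate distance d=41 (to screen)): x=-52855507/7513660 (≈-7.0346) theta=-55049/3756830 (≈-0.0147)
|theta_initial|=0.4000 |theta_final|=55049/3756830 (≈0.0147) -> not increased

Answer: no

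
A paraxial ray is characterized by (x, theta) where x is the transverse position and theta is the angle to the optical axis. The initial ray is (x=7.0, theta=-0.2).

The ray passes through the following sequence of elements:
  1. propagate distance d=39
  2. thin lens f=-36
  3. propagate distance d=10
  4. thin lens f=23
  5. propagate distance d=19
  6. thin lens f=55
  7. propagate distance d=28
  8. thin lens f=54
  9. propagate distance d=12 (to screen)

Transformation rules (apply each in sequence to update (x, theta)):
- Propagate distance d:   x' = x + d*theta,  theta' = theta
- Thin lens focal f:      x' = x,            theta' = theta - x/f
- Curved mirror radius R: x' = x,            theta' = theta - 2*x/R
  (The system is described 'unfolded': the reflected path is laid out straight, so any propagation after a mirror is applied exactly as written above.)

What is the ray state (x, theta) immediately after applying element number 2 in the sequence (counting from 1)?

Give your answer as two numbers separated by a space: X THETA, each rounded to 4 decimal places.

Initial: x=7.0000 theta=-0.2000
After 1 (propagate distance d=39): x=-0.8000 theta=-0.2000
After 2 (thin lens f=-36): x=-0.8000 theta=-2/9 (≈-0.2222)
Rounded to 4 decimal places: x = -0.8000, theta = -0.2222

Answer: -0.8000 -0.2222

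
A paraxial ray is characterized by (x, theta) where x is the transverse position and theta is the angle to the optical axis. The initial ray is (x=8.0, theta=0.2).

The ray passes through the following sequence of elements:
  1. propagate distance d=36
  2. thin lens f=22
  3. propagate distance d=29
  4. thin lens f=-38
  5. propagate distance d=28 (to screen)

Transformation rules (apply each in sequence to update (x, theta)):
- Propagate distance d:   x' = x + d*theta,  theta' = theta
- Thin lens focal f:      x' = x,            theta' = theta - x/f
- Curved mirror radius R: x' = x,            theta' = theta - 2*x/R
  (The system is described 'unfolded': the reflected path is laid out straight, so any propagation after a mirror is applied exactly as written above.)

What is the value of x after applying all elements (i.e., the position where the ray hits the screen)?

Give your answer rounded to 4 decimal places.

Initial: x=8.0000 theta=0.2000
After 1 (propagate distance d=36): x=15.2000 theta=0.2000
After 2 (thin lens f=22): x=15.2000 theta=-27/55 (≈-0.4909)
After 3 (propagate distance d=29): x=53/55 (≈0.9636) theta=-27/55 (≈-0.4909)
After 4 (thin lens f=-38): x=53/55 (≈0.9636) theta=-973/2090 (≈-0.4656)
After 5 (propagate distance d=28 (to screen)): x=-2523/209 (≈-12.0718) theta=-973/2090 (≈-0.4656)
Rounded to 4 decimal places: x = -12.0718

Answer: -12.0718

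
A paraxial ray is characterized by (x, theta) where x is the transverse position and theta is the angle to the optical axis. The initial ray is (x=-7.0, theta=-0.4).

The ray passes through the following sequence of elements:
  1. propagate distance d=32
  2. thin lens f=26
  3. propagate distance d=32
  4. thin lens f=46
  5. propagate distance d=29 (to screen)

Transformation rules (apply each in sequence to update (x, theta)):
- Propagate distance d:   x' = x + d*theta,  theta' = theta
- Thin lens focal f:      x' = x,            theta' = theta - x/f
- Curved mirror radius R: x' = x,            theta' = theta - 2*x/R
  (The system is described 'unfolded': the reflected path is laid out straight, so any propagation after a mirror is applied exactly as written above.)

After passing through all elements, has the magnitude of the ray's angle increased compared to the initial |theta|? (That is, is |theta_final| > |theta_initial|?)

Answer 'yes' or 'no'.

Initial: x=-7.0000 theta=-0.4000
After 1 (propagate distance d=32): x=-19.8000 theta=-0.4000
After 2 (thin lens f=26): x=-19.8000 theta=47/130 (≈0.3615)
After 3 (propagate distance d=32): x=-107/13 (≈-8.2308) theta=47/130 (≈0.3615)
After 4 (thin lens f=46): x=-107/13 (≈-8.2308) theta=808/1495 (≈0.5405)
After 5 (propagate distance d=29 (to screen)): x=11127/1495 (≈7.4428) theta=808/1495 (≈0.5405)
|theta_initial|=0.4000 |theta_final|=808/1495 (≈0.5405) -> increased

Answer: yes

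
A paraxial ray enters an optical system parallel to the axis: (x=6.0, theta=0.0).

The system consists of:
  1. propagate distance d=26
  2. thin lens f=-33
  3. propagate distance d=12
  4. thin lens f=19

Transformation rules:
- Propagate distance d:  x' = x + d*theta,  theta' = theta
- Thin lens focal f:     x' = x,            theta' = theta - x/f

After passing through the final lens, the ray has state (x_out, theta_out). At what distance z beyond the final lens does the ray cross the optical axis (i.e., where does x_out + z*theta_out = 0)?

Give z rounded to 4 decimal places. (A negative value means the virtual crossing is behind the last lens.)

Answer: 32.8846

Derivation:
Initial: x=6.0000 theta=0.0000
After 1 (propagate distance d=26): x=6.0000 theta=0.0000
After 2 (thin lens f=-33): x=6.0000 theta=2/11 (≈0.1818)
After 3 (propagate distance d=12): x=90/11 (≈8.1818) theta=2/11 (≈0.1818)
After 4 (thin lens f=19): x=90/11 (≈8.1818) theta=-52/209 (≈-0.2488)
z_focus = -x_out/theta_out = -(90/11)/(-52/209) = 855/26 ≈ 32.8846
Rounded to 4 decimal places: z = 32.8846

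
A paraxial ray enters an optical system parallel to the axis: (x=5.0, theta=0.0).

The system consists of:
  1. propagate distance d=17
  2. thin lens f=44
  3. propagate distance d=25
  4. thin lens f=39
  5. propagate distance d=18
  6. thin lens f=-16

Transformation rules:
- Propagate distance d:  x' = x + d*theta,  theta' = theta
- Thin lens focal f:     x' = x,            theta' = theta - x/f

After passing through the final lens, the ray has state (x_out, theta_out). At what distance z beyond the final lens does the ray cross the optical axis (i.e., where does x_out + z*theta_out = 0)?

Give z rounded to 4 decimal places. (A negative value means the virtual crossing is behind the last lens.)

Answer: -3.9383

Derivation:
Initial: x=5.0000 theta=0.0000
After 1 (propagate distance d=17): x=5.0000 theta=0.0000
After 2 (thin lens f=44): x=5.0000 theta=-5/44 (≈-0.1136)
After 3 (propagate distance d=25): x=95/44 (≈2.1591) theta=-5/44 (≈-0.1136)
After 4 (thin lens f=39): x=95/44 (≈2.1591) theta=-145/858 (≈-0.1690)
After 5 (propagate distance d=18): x=-505/572 (≈-0.8829) theta=-145/858 (≈-0.1690)
After 6 (thin lens f=-16): x=-505/572 (≈-0.8829) theta=-6155/27456 (≈-0.2242)
z_focus = -x_out/theta_out = -(-505/572)/(-6155/27456) = -4848/1231 ≈ -3.9383
Rounded to 4 decimal places: z = -3.9383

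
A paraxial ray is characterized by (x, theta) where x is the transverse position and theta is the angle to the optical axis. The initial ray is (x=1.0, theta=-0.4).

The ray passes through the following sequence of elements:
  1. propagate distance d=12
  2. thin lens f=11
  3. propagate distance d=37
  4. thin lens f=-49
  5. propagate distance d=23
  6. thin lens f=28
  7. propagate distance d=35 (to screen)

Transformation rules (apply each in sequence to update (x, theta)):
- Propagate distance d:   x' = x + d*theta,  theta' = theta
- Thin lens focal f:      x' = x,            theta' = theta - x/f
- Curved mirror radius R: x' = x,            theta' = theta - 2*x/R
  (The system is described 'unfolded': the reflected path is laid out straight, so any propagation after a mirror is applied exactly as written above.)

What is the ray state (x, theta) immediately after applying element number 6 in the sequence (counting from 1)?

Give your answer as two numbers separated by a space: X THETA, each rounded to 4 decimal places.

Answer: -9.8037 0.1768

Derivation:
Initial: x=1.0000 theta=-0.4000
After 1 (propagate distance d=12): x=-3.8000 theta=-0.4000
After 2 (thin lens f=11): x=-3.8000 theta=-3/55 (≈-0.0545)
After 3 (propagate distance d=37): x=-64/11 (≈-5.8182) theta=-3/55 (≈-0.0545)
After 4 (thin lens f=-49): x=-64/11 (≈-5.8182) theta=-467/2695 (≈-0.1733)
After 5 (propagate distance d=23): x=-26421/2695 (≈-9.8037) theta=-467/2695 (≈-0.1733)
After 6 (thin lens f=28): x=-26421/2695 (≈-9.8037) theta=2669/15092 (≈0.1768)
Rounded to 4 decimal places: x = -9.8037, theta = 0.1768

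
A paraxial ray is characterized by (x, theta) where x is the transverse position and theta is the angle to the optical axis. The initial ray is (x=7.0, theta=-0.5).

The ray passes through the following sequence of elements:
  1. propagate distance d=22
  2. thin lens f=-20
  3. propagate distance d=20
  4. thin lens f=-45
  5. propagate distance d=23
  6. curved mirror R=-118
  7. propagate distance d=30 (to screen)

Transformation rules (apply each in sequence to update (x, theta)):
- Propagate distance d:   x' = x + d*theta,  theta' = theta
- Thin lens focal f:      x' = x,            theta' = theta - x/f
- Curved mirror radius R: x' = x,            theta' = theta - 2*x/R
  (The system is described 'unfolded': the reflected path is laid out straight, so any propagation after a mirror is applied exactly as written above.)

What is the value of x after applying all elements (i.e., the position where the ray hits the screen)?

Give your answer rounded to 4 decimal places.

Answer: -98.3169

Derivation:
Initial: x=7.0000 theta=-0.5000
After 1 (propagate distance d=22): x=-4.0000 theta=-0.5000
After 2 (thin lens f=-20): x=-4.0000 theta=-0.7000
After 3 (propagate distance d=20): x=-18.0000 theta=-0.7000
After 4 (thin lens f=-45): x=-18.0000 theta=-1.1000
After 5 (propagate distance d=23): x=-43.3000 theta=-1.1000
After 6 (curved mirror R=-118): x=-43.3000 theta=-541/295 (≈-1.8339)
After 7 (propagate distance d=30 (to screen)): x=-58007/590 (≈-98.3169) theta=-541/295 (≈-1.8339)
Rounded to 4 decimal places: x = -98.3169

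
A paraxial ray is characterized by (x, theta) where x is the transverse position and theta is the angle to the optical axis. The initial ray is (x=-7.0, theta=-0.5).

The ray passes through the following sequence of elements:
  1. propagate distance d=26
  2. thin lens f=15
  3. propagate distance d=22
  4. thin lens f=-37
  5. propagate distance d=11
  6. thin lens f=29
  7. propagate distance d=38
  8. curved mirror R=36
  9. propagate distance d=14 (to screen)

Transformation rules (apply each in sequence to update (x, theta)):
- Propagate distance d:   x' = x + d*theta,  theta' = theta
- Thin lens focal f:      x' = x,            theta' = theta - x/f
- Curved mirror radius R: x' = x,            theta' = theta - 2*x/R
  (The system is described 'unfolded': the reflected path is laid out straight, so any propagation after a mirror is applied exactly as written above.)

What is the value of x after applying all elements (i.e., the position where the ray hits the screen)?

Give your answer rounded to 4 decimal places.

Initial: x=-7.0000 theta=-0.5000
After 1 (propagate distance d=26): x=-20.0000 theta=-0.5000
After 2 (thin lens f=15): x=-20.0000 theta=5/6 (≈0.8333)
After 3 (propagate distance d=22): x=-5/3 (≈-1.6667) theta=5/6 (≈0.8333)
After 4 (thin lens f=-37): x=-5/3 (≈-1.6667) theta=175/222 (≈0.7883)
After 5 (propagate distance d=11): x=1555/222 (≈7.0045) theta=175/222 (≈0.7883)
After 6 (thin lens f=29): x=1555/222 (≈7.0045) theta=1760/3219 (≈0.5468)
After 7 (propagate distance d=38): x=178855/6438 (≈27.7811) theta=1760/3219 (≈0.5468)
After 8 (curved mirror R=36): x=178855/6438 (≈27.7811) theta=-115495/115884 (≈-0.9966)
After 9 (propagate distance d=14 (to screen)): x=400615/28971 (≈13.8281) theta=-115495/115884 (≈-0.9966)
Rounded to 4 decimal places: x = 13.8281

Answer: 13.8281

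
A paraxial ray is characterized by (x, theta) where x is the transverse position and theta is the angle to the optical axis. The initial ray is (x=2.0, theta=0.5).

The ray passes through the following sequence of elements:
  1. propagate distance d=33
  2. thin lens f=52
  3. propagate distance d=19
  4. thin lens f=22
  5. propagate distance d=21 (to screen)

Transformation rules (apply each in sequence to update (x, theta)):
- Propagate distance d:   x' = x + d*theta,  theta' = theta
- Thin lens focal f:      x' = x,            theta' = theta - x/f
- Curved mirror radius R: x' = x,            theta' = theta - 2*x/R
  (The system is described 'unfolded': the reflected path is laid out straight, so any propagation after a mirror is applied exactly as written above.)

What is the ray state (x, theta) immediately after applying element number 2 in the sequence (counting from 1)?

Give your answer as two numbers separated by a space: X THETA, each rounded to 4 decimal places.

Answer: 18.5000 0.1442

Derivation:
Initial: x=2.0000 theta=0.5000
After 1 (propagate distance d=33): x=18.5000 theta=0.5000
After 2 (thin lens f=52): x=18.5000 theta=15/104 (≈0.1442)
Rounded to 4 decimal places: x = 18.5000, theta = 0.1442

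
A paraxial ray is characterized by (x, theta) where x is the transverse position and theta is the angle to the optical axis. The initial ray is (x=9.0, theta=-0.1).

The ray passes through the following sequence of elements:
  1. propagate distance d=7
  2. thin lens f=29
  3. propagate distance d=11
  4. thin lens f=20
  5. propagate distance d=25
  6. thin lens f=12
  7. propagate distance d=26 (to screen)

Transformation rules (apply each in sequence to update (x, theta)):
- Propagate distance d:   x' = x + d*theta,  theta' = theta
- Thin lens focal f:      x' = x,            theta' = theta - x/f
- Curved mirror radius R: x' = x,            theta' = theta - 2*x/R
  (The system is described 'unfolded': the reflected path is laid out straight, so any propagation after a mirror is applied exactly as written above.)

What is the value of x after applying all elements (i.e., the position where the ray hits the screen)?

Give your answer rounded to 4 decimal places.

Initial: x=9.0000 theta=-0.1000
After 1 (propagate distance d=7): x=8.3000 theta=-0.1000
After 2 (thin lens f=29): x=8.3000 theta=-56/145 (≈-0.3862)
After 3 (propagate distance d=11): x=235/58 (≈4.0517) theta=-56/145 (≈-0.3862)
After 4 (thin lens f=20): x=235/58 (≈4.0517) theta=-683/1160 (≈-0.5888)
After 5 (propagate distance d=25): x=-2475/232 (≈-10.6681) theta=-683/1160 (≈-0.5888)
After 6 (thin lens f=12): x=-2475/232 (≈-10.6681) theta=1393/4640 (≈0.3002)
After 7 (propagate distance d=26 (to screen)): x=-2.8625 theta=1393/4640 (≈0.3002)
Rounded to 4 decimal places: x = -2.8625

Answer: -2.8625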